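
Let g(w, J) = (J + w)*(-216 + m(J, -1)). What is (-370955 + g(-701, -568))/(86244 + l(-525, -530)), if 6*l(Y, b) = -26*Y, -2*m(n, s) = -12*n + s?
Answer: 8454533/177038 ≈ 47.755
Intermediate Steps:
m(n, s) = 6*n - s/2 (m(n, s) = -(-12*n + s)/2 = -(s - 12*n)/2 = 6*n - s/2)
l(Y, b) = -13*Y/3 (l(Y, b) = (-26*Y)/6 = -13*Y/3)
g(w, J) = (-431/2 + 6*J)*(J + w) (g(w, J) = (J + w)*(-216 + (6*J - ½*(-1))) = (J + w)*(-216 + (6*J + ½)) = (J + w)*(-216 + (½ + 6*J)) = (J + w)*(-431/2 + 6*J) = (-431/2 + 6*J)*(J + w))
(-370955 + g(-701, -568))/(86244 + l(-525, -530)) = (-370955 + (6*(-568)² - 431/2*(-568) - 431/2*(-701) + 6*(-568)*(-701)))/(86244 - 13/3*(-525)) = (-370955 + (6*322624 + 122404 + 302131/2 + 2389008))/(86244 + 2275) = (-370955 + (1935744 + 122404 + 302131/2 + 2389008))/88519 = (-370955 + 9196443/2)*(1/88519) = (8454533/2)*(1/88519) = 8454533/177038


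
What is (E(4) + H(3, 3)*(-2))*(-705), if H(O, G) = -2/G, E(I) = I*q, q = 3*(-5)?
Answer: 41360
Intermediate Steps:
q = -15
E(I) = -15*I (E(I) = I*(-15) = -15*I)
(E(4) + H(3, 3)*(-2))*(-705) = (-15*4 - 2/3*(-2))*(-705) = (-60 - 2*1/3*(-2))*(-705) = (-60 - 2/3*(-2))*(-705) = (-60 + 4/3)*(-705) = -176/3*(-705) = 41360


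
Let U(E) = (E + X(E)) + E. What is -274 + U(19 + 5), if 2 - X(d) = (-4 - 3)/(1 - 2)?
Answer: -231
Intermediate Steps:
X(d) = -5 (X(d) = 2 - (-4 - 3)/(1 - 2) = 2 - (-7)/(-1) = 2 - (-7)*(-1) = 2 - 1*7 = 2 - 7 = -5)
U(E) = -5 + 2*E (U(E) = (E - 5) + E = (-5 + E) + E = -5 + 2*E)
-274 + U(19 + 5) = -274 + (-5 + 2*(19 + 5)) = -274 + (-5 + 2*24) = -274 + (-5 + 48) = -274 + 43 = -231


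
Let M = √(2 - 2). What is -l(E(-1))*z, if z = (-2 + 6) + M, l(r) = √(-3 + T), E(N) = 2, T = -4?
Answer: -4*I*√7 ≈ -10.583*I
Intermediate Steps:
M = 0 (M = √0 = 0)
l(r) = I*√7 (l(r) = √(-3 - 4) = √(-7) = I*√7)
z = 4 (z = (-2 + 6) + 0 = 4 + 0 = 4)
-l(E(-1))*z = -I*√7*4 = -4*I*√7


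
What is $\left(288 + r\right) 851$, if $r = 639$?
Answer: $788877$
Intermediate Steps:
$\left(288 + r\right) 851 = \left(288 + 639\right) 851 = 927 \cdot 851 = 788877$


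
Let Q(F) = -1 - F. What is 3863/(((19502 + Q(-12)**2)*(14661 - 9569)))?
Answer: 3863/99920316 ≈ 3.8661e-5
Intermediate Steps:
3863/(((19502 + Q(-12)**2)*(14661 - 9569))) = 3863/(((19502 + (-1 - 1*(-12))**2)*(14661 - 9569))) = 3863/(((19502 + (-1 + 12)**2)*5092)) = 3863/(((19502 + 11**2)*5092)) = 3863/(((19502 + 121)*5092)) = 3863/((19623*5092)) = 3863/99920316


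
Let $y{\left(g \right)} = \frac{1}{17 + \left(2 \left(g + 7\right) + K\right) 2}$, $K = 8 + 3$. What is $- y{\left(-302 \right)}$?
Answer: $\frac{1}{1141} \approx 0.00087642$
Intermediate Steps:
$K = 11$
$y{\left(g \right)} = \frac{1}{67 + 4 g}$ ($y{\left(g \right)} = \frac{1}{17 + \left(2 \left(g + 7\right) + 11\right) 2} = \frac{1}{17 + \left(2 \left(7 + g\right) + 11\right) 2} = \frac{1}{17 + \left(\left(14 + 2 g\right) + 11\right) 2} = \frac{1}{17 + \left(25 + 2 g\right) 2} = \frac{1}{17 + \left(50 + 4 g\right)} = \frac{1}{67 + 4 g}$)
$- y{\left(-302 \right)} = - \frac{1}{67 + 4 \left(-302\right)} = - \frac{1}{67 - 1208} = - \frac{1}{-1141} = \left(-1\right) \left(- \frac{1}{1141}\right) = \frac{1}{1141}$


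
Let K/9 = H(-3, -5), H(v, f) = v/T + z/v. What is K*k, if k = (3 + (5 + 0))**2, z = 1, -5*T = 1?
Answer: 8448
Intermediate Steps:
T = -1/5 (T = -1/5*1 = -1/5 ≈ -0.20000)
H(v, f) = 1/v - 5*v (H(v, f) = v/(-1/5) + 1/v = v*(-5) + 1/v = -5*v + 1/v = 1/v - 5*v)
k = 64 (k = (3 + 5)**2 = 8**2 = 64)
K = 132 (K = 9*(1/(-3) - 5*(-3)) = 9*(-1/3 + 15) = 9*(44/3) = 132)
K*k = 132*64 = 8448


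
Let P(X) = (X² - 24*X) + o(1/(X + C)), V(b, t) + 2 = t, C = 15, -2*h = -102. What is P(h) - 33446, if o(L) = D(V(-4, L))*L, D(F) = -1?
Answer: -2116555/66 ≈ -32069.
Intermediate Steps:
h = 51 (h = -½*(-102) = 51)
V(b, t) = -2 + t
o(L) = -L
P(X) = X² - 1/(15 + X) - 24*X (P(X) = (X² - 24*X) - 1/(X + 15) = (X² - 24*X) - 1/(15 + X) = X² - 1/(15 + X) - 24*X)
P(h) - 33446 = (-1 + 51*(-24 + 51)*(15 + 51))/(15 + 51) - 33446 = (-1 + 51*27*66)/66 - 33446 = (-1 + 90882)/66 - 33446 = (1/66)*90881 - 33446 = 90881/66 - 33446 = -2116555/66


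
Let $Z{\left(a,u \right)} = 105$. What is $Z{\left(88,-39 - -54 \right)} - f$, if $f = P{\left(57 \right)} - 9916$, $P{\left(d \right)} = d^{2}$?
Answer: $6772$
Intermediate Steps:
$f = -6667$ ($f = 57^{2} - 9916 = 3249 - 9916 = -6667$)
$Z{\left(88,-39 - -54 \right)} - f = 105 - -6667 = 105 + 6667 = 6772$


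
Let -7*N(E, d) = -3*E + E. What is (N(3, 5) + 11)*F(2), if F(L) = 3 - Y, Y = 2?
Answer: 83/7 ≈ 11.857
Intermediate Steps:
N(E, d) = 2*E/7 (N(E, d) = -(-3*E + E)/7 = -(-2)*E/7 = 2*E/7)
F(L) = 1 (F(L) = 3 - 1*2 = 3 - 2 = 1)
(N(3, 5) + 11)*F(2) = ((2/7)*3 + 11)*1 = (6/7 + 11)*1 = (83/7)*1 = 83/7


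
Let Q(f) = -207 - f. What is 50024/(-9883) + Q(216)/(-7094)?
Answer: -350689747/70110002 ≈ -5.0020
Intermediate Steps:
50024/(-9883) + Q(216)/(-7094) = 50024/(-9883) + (-207 - 1*216)/(-7094) = 50024*(-1/9883) + (-207 - 216)*(-1/7094) = -50024/9883 - 423*(-1/7094) = -50024/9883 + 423/7094 = -350689747/70110002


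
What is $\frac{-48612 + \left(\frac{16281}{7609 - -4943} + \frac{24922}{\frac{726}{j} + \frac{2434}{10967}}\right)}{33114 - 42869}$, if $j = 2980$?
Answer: $- \frac{156613162910579}{310506891400520} \approx -0.50438$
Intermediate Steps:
$\frac{-48612 + \left(\frac{16281}{7609 - -4943} + \frac{24922}{\frac{726}{j} + \frac{2434}{10967}}\right)}{33114 - 42869} = \frac{-48612 + \left(\frac{16281}{7609 - -4943} + \frac{24922}{\frac{726}{2980} + \frac{2434}{10967}}\right)}{33114 - 42869} = \frac{-48612 + \left(\frac{16281}{7609 + 4943} + \frac{24922}{726 \cdot \frac{1}{2980} + 2434 \cdot \frac{1}{10967}}\right)}{-9755} = \left(-48612 + \left(\frac{16281}{12552} + \frac{24922}{\frac{363}{1490} + \frac{2434}{10967}}\right)\right) \left(- \frac{1}{9755}\right) = \left(-48612 + \left(16281 \cdot \frac{1}{12552} + \frac{24922}{\frac{7607681}{16340830}}\right)\right) \left(- \frac{1}{9755}\right) = \left(-48612 + \left(\frac{5427}{4184} + 24922 \cdot \frac{16340830}{7607681}\right)\right) \left(- \frac{1}{9755}\right) = \left(-48612 + \left(\frac{5427}{4184} + \frac{407246165260}{7607681}\right)\right) \left(- \frac{1}{9755}\right) = \left(-48612 + \frac{1703959242332627}{31830537304}\right) \left(- \frac{1}{9755}\right) = \frac{156613162910579}{31830537304} \left(- \frac{1}{9755}\right) = - \frac{156613162910579}{310506891400520}$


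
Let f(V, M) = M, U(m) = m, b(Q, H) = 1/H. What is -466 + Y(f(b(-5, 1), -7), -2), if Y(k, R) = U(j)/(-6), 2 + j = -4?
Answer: -465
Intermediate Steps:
j = -6 (j = -2 - 4 = -6)
Y(k, R) = 1 (Y(k, R) = -6/(-6) = -6*(-1/6) = 1)
-466 + Y(f(b(-5, 1), -7), -2) = -466 + 1 = -465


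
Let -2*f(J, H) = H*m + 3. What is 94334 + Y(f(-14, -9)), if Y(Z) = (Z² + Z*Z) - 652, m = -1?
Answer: 93754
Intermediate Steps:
f(J, H) = -3/2 + H/2 (f(J, H) = -(H*(-1) + 3)/2 = -(-H + 3)/2 = -(3 - H)/2 = -3/2 + H/2)
Y(Z) = -652 + 2*Z² (Y(Z) = (Z² + Z²) - 652 = 2*Z² - 652 = -652 + 2*Z²)
94334 + Y(f(-14, -9)) = 94334 + (-652 + 2*(-3/2 + (½)*(-9))²) = 94334 + (-652 + 2*(-3/2 - 9/2)²) = 94334 + (-652 + 2*(-6)²) = 94334 + (-652 + 2*36) = 94334 + (-652 + 72) = 94334 - 580 = 93754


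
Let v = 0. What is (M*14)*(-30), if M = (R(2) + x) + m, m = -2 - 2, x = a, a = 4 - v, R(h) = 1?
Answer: -420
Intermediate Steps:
a = 4 (a = 4 - 1*0 = 4 + 0 = 4)
x = 4
m = -4
M = 1 (M = (1 + 4) - 4 = 5 - 4 = 1)
(M*14)*(-30) = (1*14)*(-30) = 14*(-30) = -420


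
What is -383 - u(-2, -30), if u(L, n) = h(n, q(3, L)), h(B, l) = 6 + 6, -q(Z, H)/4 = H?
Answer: -395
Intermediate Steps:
q(Z, H) = -4*H
h(B, l) = 12
u(L, n) = 12
-383 - u(-2, -30) = -383 - 1*12 = -383 - 12 = -395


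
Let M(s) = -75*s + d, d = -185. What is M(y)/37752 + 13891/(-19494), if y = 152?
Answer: -125041837/122656248 ≈ -1.0194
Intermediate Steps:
M(s) = -185 - 75*s (M(s) = -75*s - 185 = -185 - 75*s)
M(y)/37752 + 13891/(-19494) = (-185 - 75*152)/37752 + 13891/(-19494) = (-185 - 11400)*(1/37752) + 13891*(-1/19494) = -11585*1/37752 - 13891/19494 = -11585/37752 - 13891/19494 = -125041837/122656248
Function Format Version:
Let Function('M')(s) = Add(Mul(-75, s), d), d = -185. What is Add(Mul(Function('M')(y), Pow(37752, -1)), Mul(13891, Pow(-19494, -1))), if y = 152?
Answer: Rational(-125041837, 122656248) ≈ -1.0194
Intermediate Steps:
Function('M')(s) = Add(-185, Mul(-75, s)) (Function('M')(s) = Add(Mul(-75, s), -185) = Add(-185, Mul(-75, s)))
Add(Mul(Function('M')(y), Pow(37752, -1)), Mul(13891, Pow(-19494, -1))) = Add(Mul(Add(-185, Mul(-75, 152)), Pow(37752, -1)), Mul(13891, Pow(-19494, -1))) = Add(Mul(Add(-185, -11400), Rational(1, 37752)), Mul(13891, Rational(-1, 19494))) = Add(Mul(-11585, Rational(1, 37752)), Rational(-13891, 19494)) = Add(Rational(-11585, 37752), Rational(-13891, 19494)) = Rational(-125041837, 122656248)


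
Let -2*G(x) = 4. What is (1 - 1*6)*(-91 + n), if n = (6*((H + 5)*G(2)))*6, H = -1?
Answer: 1895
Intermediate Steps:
G(x) = -2 (G(x) = -1/2*4 = -2)
n = -288 (n = (6*((-1 + 5)*(-2)))*6 = (6*(4*(-2)))*6 = (6*(-8))*6 = -48*6 = -288)
(1 - 1*6)*(-91 + n) = (1 - 1*6)*(-91 - 288) = (1 - 6)*(-379) = -5*(-379) = 1895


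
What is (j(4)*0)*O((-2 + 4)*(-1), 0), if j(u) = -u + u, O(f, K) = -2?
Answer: 0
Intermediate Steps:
j(u) = 0
(j(4)*0)*O((-2 + 4)*(-1), 0) = (0*0)*(-2) = 0*(-2) = 0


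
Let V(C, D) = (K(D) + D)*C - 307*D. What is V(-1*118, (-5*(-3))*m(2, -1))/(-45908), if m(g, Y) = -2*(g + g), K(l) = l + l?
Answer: -19830/11477 ≈ -1.7278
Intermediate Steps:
K(l) = 2*l
m(g, Y) = -4*g
V(C, D) = -307*D + 3*C*D (V(C, D) = (2*D + D)*C - 307*D = (3*D)*C - 307*D = 3*C*D - 307*D = -307*D + 3*C*D)
V(-1*118, (-5*(-3))*m(2, -1))/(-45908) = (((-5*(-3))*(-4*2))*(-307 + 3*(-1*118)))/(-45908) = ((15*(-8))*(-307 + 3*(-118)))*(-1/45908) = -120*(-307 - 354)*(-1/45908) = -120*(-661)*(-1/45908) = 79320*(-1/45908) = -19830/11477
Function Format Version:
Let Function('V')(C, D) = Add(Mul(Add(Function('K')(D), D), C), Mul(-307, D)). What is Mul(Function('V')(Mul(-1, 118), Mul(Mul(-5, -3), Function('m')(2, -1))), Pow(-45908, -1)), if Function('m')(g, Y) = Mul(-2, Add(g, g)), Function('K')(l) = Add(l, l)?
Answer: Rational(-19830, 11477) ≈ -1.7278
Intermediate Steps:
Function('K')(l) = Mul(2, l)
Function('m')(g, Y) = Mul(-4, g) (Function('m')(g, Y) = Mul(-2, Mul(2, g)) = Mul(-4, g))
Function('V')(C, D) = Add(Mul(-307, D), Mul(3, C, D)) (Function('V')(C, D) = Add(Mul(Add(Mul(2, D), D), C), Mul(-307, D)) = Add(Mul(Mul(3, D), C), Mul(-307, D)) = Add(Mul(3, C, D), Mul(-307, D)) = Add(Mul(-307, D), Mul(3, C, D)))
Mul(Function('V')(Mul(-1, 118), Mul(Mul(-5, -3), Function('m')(2, -1))), Pow(-45908, -1)) = Mul(Mul(Mul(Mul(-5, -3), Mul(-4, 2)), Add(-307, Mul(3, Mul(-1, 118)))), Pow(-45908, -1)) = Mul(Mul(Mul(15, -8), Add(-307, Mul(3, -118))), Rational(-1, 45908)) = Mul(Mul(-120, Add(-307, -354)), Rational(-1, 45908)) = Mul(Mul(-120, -661), Rational(-1, 45908)) = Mul(79320, Rational(-1, 45908)) = Rational(-19830, 11477)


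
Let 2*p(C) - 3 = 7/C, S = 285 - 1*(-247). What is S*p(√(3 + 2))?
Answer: 798 + 1862*√5/5 ≈ 1630.7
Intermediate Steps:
S = 532 (S = 285 + 247 = 532)
p(C) = 3/2 + 7/(2*C) (p(C) = 3/2 + (7/C)/2 = 3/2 + 7/(2*C))
S*p(√(3 + 2)) = 532*((7 + 3*√(3 + 2))/(2*(√(3 + 2)))) = 532*((7 + 3*√5)/(2*(√5))) = 532*((√5/5)*(7 + 3*√5)/2) = 532*(√5*(7 + 3*√5)/10) = 266*√5*(7 + 3*√5)/5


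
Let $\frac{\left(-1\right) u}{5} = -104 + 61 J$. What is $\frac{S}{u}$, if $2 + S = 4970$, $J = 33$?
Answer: $- \frac{216}{415} \approx -0.52048$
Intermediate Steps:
$S = 4968$ ($S = -2 + 4970 = 4968$)
$u = -9545$ ($u = - 5 \left(-104 + 61 \cdot 33\right) = - 5 \left(-104 + 2013\right) = \left(-5\right) 1909 = -9545$)
$\frac{S}{u} = \frac{4968}{-9545} = 4968 \left(- \frac{1}{9545}\right) = - \frac{216}{415}$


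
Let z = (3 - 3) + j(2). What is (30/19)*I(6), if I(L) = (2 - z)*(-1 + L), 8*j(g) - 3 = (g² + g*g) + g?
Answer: 225/76 ≈ 2.9605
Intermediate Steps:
j(g) = 3/8 + g²/4 + g/8 (j(g) = 3/8 + ((g² + g*g) + g)/8 = 3/8 + ((g² + g²) + g)/8 = 3/8 + (2*g² + g)/8 = 3/8 + (g + 2*g²)/8 = 3/8 + (g²/4 + g/8) = 3/8 + g²/4 + g/8)
z = 13/8 (z = (3 - 3) + (3/8 + (¼)*2² + (⅛)*2) = 0 + (3/8 + (¼)*4 + ¼) = 0 + (3/8 + 1 + ¼) = 0 + 13/8 = 13/8 ≈ 1.6250)
I(L) = -3/8 + 3*L/8 (I(L) = (2 - 1*13/8)*(-1 + L) = (2 - 13/8)*(-1 + L) = 3*(-1 + L)/8 = -3/8 + 3*L/8)
(30/19)*I(6) = (30/19)*(-3/8 + (3/8)*6) = (30*(1/19))*(-3/8 + 9/4) = (30/19)*(15/8) = 225/76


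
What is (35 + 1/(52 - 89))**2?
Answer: 1674436/1369 ≈ 1223.1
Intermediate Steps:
(35 + 1/(52 - 89))**2 = (35 + 1/(-37))**2 = (35 - 1/37)**2 = (1294/37)**2 = 1674436/1369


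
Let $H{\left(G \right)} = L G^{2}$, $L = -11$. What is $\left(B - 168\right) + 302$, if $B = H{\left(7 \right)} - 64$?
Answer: $-469$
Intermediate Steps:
$H{\left(G \right)} = - 11 G^{2}$
$B = -603$ ($B = - 11 \cdot 7^{2} - 64 = \left(-11\right) 49 - 64 = -539 - 64 = -603$)
$\left(B - 168\right) + 302 = \left(-603 - 168\right) + 302 = -771 + 302 = -469$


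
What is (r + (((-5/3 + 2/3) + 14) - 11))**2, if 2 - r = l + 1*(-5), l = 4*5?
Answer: 121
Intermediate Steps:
l = 20
r = -13 (r = 2 - (20 + 1*(-5)) = 2 - (20 - 5) = 2 - 1*15 = 2 - 15 = -13)
(r + (((-5/3 + 2/3) + 14) - 11))**2 = (-13 + (((-5/3 + 2/3) + 14) - 11))**2 = (-13 + ((-1 + 14) - 11))**2 = (-13 + (13 - 11))**2 = (-13 + 2)**2 = (-11)**2 = 121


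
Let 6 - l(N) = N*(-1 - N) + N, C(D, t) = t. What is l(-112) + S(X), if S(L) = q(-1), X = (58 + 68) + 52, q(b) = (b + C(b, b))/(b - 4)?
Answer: 62752/5 ≈ 12550.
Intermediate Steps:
q(b) = 2*b/(-4 + b) (q(b) = (b + b)/(b - 4) = (2*b)/(-4 + b) = 2*b/(-4 + b))
l(N) = 6 - N - N*(-1 - N) (l(N) = 6 - (N*(-1 - N) + N) = 6 - (N + N*(-1 - N)) = 6 + (-N - N*(-1 - N)) = 6 - N - N*(-1 - N))
X = 178 (X = 126 + 52 = 178)
S(L) = ⅖ (S(L) = 2*(-1)/(-4 - 1) = 2*(-1)/(-5) = 2*(-1)*(-⅕) = ⅖)
l(-112) + S(X) = (6 + (-112)²) + ⅖ = (6 + 12544) + ⅖ = 12550 + ⅖ = 62752/5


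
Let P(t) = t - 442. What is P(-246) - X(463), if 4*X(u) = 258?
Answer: -1505/2 ≈ -752.50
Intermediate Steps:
P(t) = -442 + t
X(u) = 129/2 (X(u) = (¼)*258 = 129/2)
P(-246) - X(463) = (-442 - 246) - 1*129/2 = -688 - 129/2 = -1505/2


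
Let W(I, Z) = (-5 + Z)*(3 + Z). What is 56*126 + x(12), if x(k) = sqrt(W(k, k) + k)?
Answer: 7056 + 3*sqrt(13) ≈ 7066.8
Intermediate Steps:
x(k) = sqrt(-15 + k**2 - k) (x(k) = sqrt((-15 + k**2 - 2*k) + k) = sqrt(-15 + k**2 - k))
56*126 + x(12) = 56*126 + sqrt(-15 + 12**2 - 1*12) = 7056 + sqrt(-15 + 144 - 12) = 7056 + sqrt(117) = 7056 + 3*sqrt(13)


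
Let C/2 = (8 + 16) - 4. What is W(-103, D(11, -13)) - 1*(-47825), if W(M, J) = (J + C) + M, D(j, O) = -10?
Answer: 47752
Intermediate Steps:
C = 40 (C = 2*((8 + 16) - 4) = 2*(24 - 4) = 2*20 = 40)
W(M, J) = 40 + J + M (W(M, J) = (J + 40) + M = (40 + J) + M = 40 + J + M)
W(-103, D(11, -13)) - 1*(-47825) = (40 - 10 - 103) - 1*(-47825) = -73 + 47825 = 47752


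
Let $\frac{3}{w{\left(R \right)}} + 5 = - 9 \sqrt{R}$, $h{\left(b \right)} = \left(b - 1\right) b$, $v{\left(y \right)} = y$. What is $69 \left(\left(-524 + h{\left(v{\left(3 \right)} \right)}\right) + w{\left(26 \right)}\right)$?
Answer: $- \frac{74378067}{2081} - \frac{1863 \sqrt{26}}{2081} \approx -35746.0$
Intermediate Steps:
$h{\left(b \right)} = b \left(-1 + b\right)$ ($h{\left(b \right)} = \left(-1 + b\right) b = b \left(-1 + b\right)$)
$w{\left(R \right)} = \frac{3}{-5 - 9 \sqrt{R}}$
$69 \left(\left(-524 + h{\left(v{\left(3 \right)} \right)}\right) + w{\left(26 \right)}\right) = 69 \left(\left(-524 + 3 \left(-1 + 3\right)\right) - \frac{3}{5 + 9 \sqrt{26}}\right) = 69 \left(\left(-524 + 3 \cdot 2\right) - \frac{3}{5 + 9 \sqrt{26}}\right) = 69 \left(\left(-524 + 6\right) - \frac{3}{5 + 9 \sqrt{26}}\right) = 69 \left(-518 - \frac{3}{5 + 9 \sqrt{26}}\right) = -35742 - \frac{207}{5 + 9 \sqrt{26}}$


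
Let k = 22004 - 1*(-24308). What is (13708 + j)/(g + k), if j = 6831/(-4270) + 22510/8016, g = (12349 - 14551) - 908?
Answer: 117310792741/369682970160 ≈ 0.31733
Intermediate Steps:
g = -3110 (g = -2202 - 908 = -3110)
j = 10340101/8557080 (j = 6831*(-1/4270) + 22510*(1/8016) = -6831/4270 + 11255/4008 = 10340101/8557080 ≈ 1.2084)
k = 46312 (k = 22004 + 24308 = 46312)
(13708 + j)/(g + k) = (13708 + 10340101/8557080)/(-3110 + 46312) = (117310792741/8557080)/43202 = (117310792741/8557080)*(1/43202) = 117310792741/369682970160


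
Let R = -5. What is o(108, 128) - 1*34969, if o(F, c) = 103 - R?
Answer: -34861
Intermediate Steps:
o(F, c) = 108 (o(F, c) = 103 - 1*(-5) = 103 + 5 = 108)
o(108, 128) - 1*34969 = 108 - 1*34969 = 108 - 34969 = -34861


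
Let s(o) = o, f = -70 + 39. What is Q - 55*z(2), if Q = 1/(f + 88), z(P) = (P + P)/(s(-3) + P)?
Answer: 12541/57 ≈ 220.02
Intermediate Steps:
f = -31
z(P) = 2*P/(-3 + P) (z(P) = (P + P)/(-3 + P) = (2*P)/(-3 + P) = 2*P/(-3 + P))
Q = 1/57 (Q = 1/(-31 + 88) = 1/57 ≈ 0.017544)
Q - 55*z(2) = 1/57 - 110*2/(-3 + 2) = 1/57 - 110*2/(-1) = 1/57 - 110*2*(-1) = 1/57 - 55*(-4) = 1/57 + 220 = 12541/57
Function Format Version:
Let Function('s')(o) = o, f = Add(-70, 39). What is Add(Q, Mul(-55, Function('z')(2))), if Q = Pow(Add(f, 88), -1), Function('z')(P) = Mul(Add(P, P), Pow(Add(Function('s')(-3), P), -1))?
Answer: Rational(12541, 57) ≈ 220.02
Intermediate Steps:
f = -31
Function('z')(P) = Mul(2, P, Pow(Add(-3, P), -1)) (Function('z')(P) = Mul(Add(P, P), Pow(Add(-3, P), -1)) = Mul(Mul(2, P), Pow(Add(-3, P), -1)) = Mul(2, P, Pow(Add(-3, P), -1)))
Q = Rational(1, 57) (Q = Pow(Add(-31, 88), -1) = Pow(57, -1) = Rational(1, 57) ≈ 0.017544)
Add(Q, Mul(-55, Function('z')(2))) = Add(Rational(1, 57), Mul(-55, Mul(2, 2, Pow(Add(-3, 2), -1)))) = Add(Rational(1, 57), Mul(-55, Mul(2, 2, Pow(-1, -1)))) = Add(Rational(1, 57), Mul(-55, Mul(2, 2, -1))) = Add(Rational(1, 57), Mul(-55, -4)) = Add(Rational(1, 57), 220) = Rational(12541, 57)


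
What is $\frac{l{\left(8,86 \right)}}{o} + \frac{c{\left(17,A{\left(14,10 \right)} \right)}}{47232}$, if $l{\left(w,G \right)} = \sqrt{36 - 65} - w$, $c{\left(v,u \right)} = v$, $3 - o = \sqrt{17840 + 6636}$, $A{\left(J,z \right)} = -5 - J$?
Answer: $\frac{1549507}{1155625344} + \frac{16 \sqrt{6119}}{24467} - \frac{58 i \sqrt{211}}{24467} - \frac{3 i \sqrt{29}}{24467} \approx 0.052495 - 0.035094 i$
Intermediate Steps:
$o = 3 - 2 \sqrt{6119}$ ($o = 3 - \sqrt{17840 + 6636} = 3 - \sqrt{24476} = 3 - 2 \sqrt{6119} \approx -153.45$)
$l{\left(w,G \right)} = - w + i \sqrt{29}$ ($l{\left(w,G \right)} = \sqrt{-29} - w = i \sqrt{29} - w = - w + i \sqrt{29}$)
$\frac{l{\left(8,86 \right)}}{o} + \frac{c{\left(17,A{\left(14,10 \right)} \right)}}{47232} = \frac{\left(-1\right) 8 + i \sqrt{29}}{3 - 2 \sqrt{6119}} + \frac{17}{47232} = \frac{-8 + i \sqrt{29}}{3 - 2 \sqrt{6119}} + 17 \cdot \frac{1}{47232} = \frac{-8 + i \sqrt{29}}{3 - 2 \sqrt{6119}} + \frac{17}{47232} = \frac{17}{47232} + \frac{-8 + i \sqrt{29}}{3 - 2 \sqrt{6119}}$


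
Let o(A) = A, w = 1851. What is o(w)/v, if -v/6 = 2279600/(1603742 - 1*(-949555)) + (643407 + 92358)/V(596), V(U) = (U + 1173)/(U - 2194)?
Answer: 2786854736481/6004082443562380 ≈ 0.00046416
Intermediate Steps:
V(U) = (1173 + U)/(-2194 + U)
v = 6004082443562380/1505594131 (v = -6*(2279600/(1603742 - 1*(-949555)) + (643407 + 92358)/(((1173 + 596)/(-2194 + 596)))) = -6*(2279600/(1603742 + 949555) + 735765/((1769/(-1598)))) = -6*(2279600/2553297 + 735765/((-1/1598*1769))) = -6*(2279600*(1/2553297) + 735765/(-1769/1598)) = -6*(2279600/2553297 + 735765*(-1598/1769)) = -6*(2279600/2553297 - 1175752470/1769) = -6*(-3002041221781190/4516782393) = 6004082443562380/1505594131 ≈ 3.9878e+6)
o(w)/v = 1851/(6004082443562380/1505594131) = 1851*(1505594131/6004082443562380) = 2786854736481/6004082443562380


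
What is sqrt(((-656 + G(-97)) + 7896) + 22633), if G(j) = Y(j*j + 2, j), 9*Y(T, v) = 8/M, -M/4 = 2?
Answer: 2*sqrt(67214)/3 ≈ 172.84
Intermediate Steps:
M = -8 (M = -4*2 = -8)
Y(T, v) = -1/9 (Y(T, v) = (8/(-8))/9 = (8*(-1/8))/9 = (1/9)*(-1) = -1/9)
G(j) = -1/9
sqrt(((-656 + G(-97)) + 7896) + 22633) = sqrt(((-656 - 1/9) + 7896) + 22633) = sqrt((-5905/9 + 7896) + 22633) = sqrt(65159/9 + 22633) = sqrt(268856/9) = 2*sqrt(67214)/3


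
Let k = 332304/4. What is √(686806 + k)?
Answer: √769882 ≈ 877.43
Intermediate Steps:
k = 83076 (k = 332304*(¼) = 83076)
√(686806 + k) = √(686806 + 83076) = √769882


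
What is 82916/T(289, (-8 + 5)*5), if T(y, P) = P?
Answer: -82916/15 ≈ -5527.7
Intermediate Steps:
82916/T(289, (-8 + 5)*5) = 82916/(((-8 + 5)*5)) = 82916/((-3*5)) = 82916/(-15) = 82916*(-1/15) = -82916/15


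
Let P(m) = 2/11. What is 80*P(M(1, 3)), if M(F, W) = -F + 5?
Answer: 160/11 ≈ 14.545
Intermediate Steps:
M(F, W) = 5 - F
P(m) = 2/11 (P(m) = 2*(1/11) = 2/11)
80*P(M(1, 3)) = 80*(2/11) = 160/11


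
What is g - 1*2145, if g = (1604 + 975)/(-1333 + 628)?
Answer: -1514804/705 ≈ -2148.7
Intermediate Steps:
g = -2579/705 (g = 2579/(-705) = 2579*(-1/705) = -2579/705 ≈ -3.6582)
g - 1*2145 = -2579/705 - 1*2145 = -2579/705 - 2145 = -1514804/705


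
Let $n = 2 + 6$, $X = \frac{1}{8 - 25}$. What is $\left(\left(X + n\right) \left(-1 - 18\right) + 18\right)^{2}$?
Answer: $\frac{5103081}{289} \approx 17658.0$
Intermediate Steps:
$X = - \frac{1}{17}$ ($X = \frac{1}{8 - 25} = \frac{1}{-17} = - \frac{1}{17} \approx -0.058824$)
$n = 8$
$\left(\left(X + n\right) \left(-1 - 18\right) + 18\right)^{2} = \left(\left(- \frac{1}{17} + 8\right) \left(-1 - 18\right) + 18\right)^{2} = \left(\frac{135}{17} \left(-19\right) + 18\right)^{2} = \left(- \frac{2565}{17} + 18\right)^{2} = \left(- \frac{2259}{17}\right)^{2} = \frac{5103081}{289}$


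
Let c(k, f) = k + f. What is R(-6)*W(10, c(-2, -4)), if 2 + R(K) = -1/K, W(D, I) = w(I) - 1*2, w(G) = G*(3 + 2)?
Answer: 176/3 ≈ 58.667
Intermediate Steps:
w(G) = 5*G (w(G) = G*5 = 5*G)
c(k, f) = f + k
W(D, I) = -2 + 5*I (W(D, I) = 5*I - 1*2 = 5*I - 2 = -2 + 5*I)
R(K) = -2 - 1/K
R(-6)*W(10, c(-2, -4)) = (-2 - 1/(-6))*(-2 + 5*(-4 - 2)) = (-2 - 1*(-⅙))*(-2 + 5*(-6)) = (-2 + ⅙)*(-2 - 30) = -11/6*(-32) = 176/3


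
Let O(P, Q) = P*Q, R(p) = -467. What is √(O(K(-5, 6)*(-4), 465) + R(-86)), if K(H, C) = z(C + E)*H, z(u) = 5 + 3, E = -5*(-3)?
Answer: √73933 ≈ 271.91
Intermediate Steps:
E = 15
z(u) = 8
K(H, C) = 8*H
√(O(K(-5, 6)*(-4), 465) + R(-86)) = √(((8*(-5))*(-4))*465 - 467) = √(-40*(-4)*465 - 467) = √(160*465 - 467) = √(74400 - 467) = √73933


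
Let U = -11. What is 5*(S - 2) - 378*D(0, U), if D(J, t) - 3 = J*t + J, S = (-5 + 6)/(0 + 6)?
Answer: -6859/6 ≈ -1143.2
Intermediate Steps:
S = 1/6 ≈ 0.16667
D(J, t) = 3 + J + J*t (D(J, t) = 3 + (J*t + J) = 3 + (J + J*t) = 3 + J + J*t)
5*(S - 2) - 378*D(0, U) = 5*(1/6 - 2) - 378*(3 + 0 + 0*(-11)) = 5*(-11/6) - 378*(3 + 0 + 0) = -55/6 - 378*3 = -55/6 - 1134 = -6859/6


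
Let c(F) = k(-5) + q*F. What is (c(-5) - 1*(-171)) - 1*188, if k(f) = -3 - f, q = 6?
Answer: -45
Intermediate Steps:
c(F) = 2 + 6*F (c(F) = (-3 - 1*(-5)) + 6*F = (-3 + 5) + 6*F = 2 + 6*F)
(c(-5) - 1*(-171)) - 1*188 = ((2 + 6*(-5)) - 1*(-171)) - 1*188 = ((2 - 30) + 171) - 188 = (-28 + 171) - 188 = 143 - 188 = -45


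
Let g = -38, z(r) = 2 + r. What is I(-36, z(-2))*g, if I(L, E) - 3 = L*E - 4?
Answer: 38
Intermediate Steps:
I(L, E) = -1 + E*L (I(L, E) = 3 + (L*E - 4) = 3 + (E*L - 4) = 3 + (-4 + E*L) = -1 + E*L)
I(-36, z(-2))*g = (-1 + (2 - 2)*(-36))*(-38) = (-1 + 0*(-36))*(-38) = (-1 + 0)*(-38) = -1*(-38) = 38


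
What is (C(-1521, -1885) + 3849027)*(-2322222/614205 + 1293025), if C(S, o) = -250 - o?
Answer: 339791013794595754/68245 ≈ 4.9790e+12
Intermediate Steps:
(C(-1521, -1885) + 3849027)*(-2322222/614205 + 1293025) = ((-250 - 1*(-1885)) + 3849027)*(-2322222/614205 + 1293025) = ((-250 + 1885) + 3849027)*(-2322222*1/614205 + 1293025) = (1635 + 3849027)*(-774074/204735 + 1293025) = 3850662*(264726699301/204735) = 339791013794595754/68245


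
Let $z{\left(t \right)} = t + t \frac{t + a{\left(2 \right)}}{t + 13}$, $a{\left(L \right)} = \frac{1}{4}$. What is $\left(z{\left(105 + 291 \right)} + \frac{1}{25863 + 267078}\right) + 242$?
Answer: $\frac{122407447846}{119812869} \approx 1021.7$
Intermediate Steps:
$a{\left(L \right)} = \frac{1}{4}$
$z{\left(t \right)} = t + \frac{t \left(\frac{1}{4} + t\right)}{13 + t}$ ($z{\left(t \right)} = t + t \frac{t + \frac{1}{4}}{t + 13} = t + t \frac{\frac{1}{4} + t}{13 + t} = t + \frac{t \left(\frac{1}{4} + t\right)}{13 + t}$)
$\left(z{\left(105 + 291 \right)} + \frac{1}{25863 + 267078}\right) + 242 = \left(\frac{\left(105 + 291\right) \left(53 + 8 \left(105 + 291\right)\right)}{4 \left(13 + \left(105 + 291\right)\right)} + \frac{1}{25863 + 267078}\right) + 242 = \left(\frac{1}{4} \cdot 396 \frac{1}{13 + 396} \left(53 + 8 \cdot 396\right) + \frac{1}{292941}\right) + 242 = \left(\frac{1}{4} \cdot 396 \cdot \frac{1}{409} \left(53 + 3168\right) + \frac{1}{292941}\right) + 242 = \left(\frac{1}{4} \cdot 396 \cdot \frac{1}{409} \cdot 3221 + \frac{1}{292941}\right) + 242 = \left(\frac{318879}{409} + \frac{1}{292941}\right) + 242 = \frac{93412733548}{119812869} + 242 = \frac{122407447846}{119812869}$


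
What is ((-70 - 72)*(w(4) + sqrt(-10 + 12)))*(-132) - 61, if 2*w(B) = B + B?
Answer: 74915 + 18744*sqrt(2) ≈ 1.0142e+5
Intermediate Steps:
w(B) = B (w(B) = (B + B)/2 = (2*B)/2 = B)
((-70 - 72)*(w(4) + sqrt(-10 + 12)))*(-132) - 61 = ((-70 - 72)*(4 + sqrt(-10 + 12)))*(-132) - 61 = -142*(4 + sqrt(2))*(-132) - 61 = (-568 - 142*sqrt(2))*(-132) - 61 = (74976 + 18744*sqrt(2)) - 61 = 74915 + 18744*sqrt(2)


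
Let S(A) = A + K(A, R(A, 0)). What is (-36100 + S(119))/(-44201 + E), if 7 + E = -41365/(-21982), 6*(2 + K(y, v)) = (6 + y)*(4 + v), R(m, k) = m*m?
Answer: -17088004457/2915216673 ≈ -5.8617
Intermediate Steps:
R(m, k) = m²
K(y, v) = -2 + (4 + v)*(6 + y)/6 (K(y, v) = -2 + ((6 + y)*(4 + v))/6 = -2 + ((4 + v)*(6 + y))/6 = -2 + (4 + v)*(6 + y)/6)
S(A) = 2 + A² + A³/6 + 5*A/3 (S(A) = A + (2 + A² + 2*A/3 + A²*A/6) = A + (2 + A² + 2*A/3 + A³/6) = A + (2 + A² + A³/6 + 2*A/3) = 2 + A² + A³/6 + 5*A/3)
E = -112509/21982 (E = -7 - 41365/(-21982) = -7 - 41365*(-1/21982) = -7 + 41365/21982 = -112509/21982 ≈ -5.1182)
(-36100 + S(119))/(-44201 + E) = (-36100 + (2 + 119² + (⅙)*119³ + (5/3)*119))/(-44201 - 112509/21982) = (-36100 + (2 + 14161 + (⅙)*1685159 + 595/3))/(-971738891/21982) = (-36100 + (2 + 14161 + 1685159/6 + 595/3))*(-21982/971738891) = (-36100 + 1771327/6)*(-21982/971738891) = (1554727/6)*(-21982/971738891) = -17088004457/2915216673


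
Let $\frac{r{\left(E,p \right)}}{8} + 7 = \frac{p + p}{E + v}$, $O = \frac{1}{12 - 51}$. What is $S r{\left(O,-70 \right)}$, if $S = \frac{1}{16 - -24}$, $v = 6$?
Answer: $- \frac{7091}{1165} \approx -6.0867$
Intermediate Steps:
$O = - \frac{1}{39}$ ($O = \frac{1}{-39} = - \frac{1}{39} \approx -0.025641$)
$r{\left(E,p \right)} = -56 + \frac{16 p}{6 + E}$ ($r{\left(E,p \right)} = -56 + 8 \frac{p + p}{E + 6} = -56 + 8 \frac{2 p}{6 + E} = -56 + \frac{16 p}{6 + E}$)
$S = \frac{1}{40}$ ($S = \frac{1}{16 + 24} = \frac{1}{40} \approx 0.025$)
$S r{\left(O,-70 \right)} = \frac{8 \frac{1}{6 - \frac{1}{39}} \left(-42 - - \frac{7}{39} + 2 \left(-70\right)\right)}{40} = \frac{8 \frac{1}{\frac{233}{39}} \left(-42 + \frac{7}{39} - 140\right)}{40} = \frac{8 \cdot \frac{39}{233} \left(- \frac{7091}{39}\right)}{40} = \frac{1}{40} \left(- \frac{56728}{233}\right) = - \frac{7091}{1165}$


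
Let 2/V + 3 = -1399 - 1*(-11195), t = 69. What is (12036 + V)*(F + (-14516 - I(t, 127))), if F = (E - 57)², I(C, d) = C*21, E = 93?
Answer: -1729013759950/9793 ≈ -1.7656e+8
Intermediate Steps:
V = 2/9793 (V = 2/(-3 + (-1399 - 1*(-11195))) = 2/(-3 + (-1399 + 11195)) = 2/(-3 + 9796) = 2/9793 ≈ 0.00020423)
I(C, d) = 21*C
F = 1296 (F = (93 - 57)² = 36² = 1296)
(12036 + V)*(F + (-14516 - I(t, 127))) = (12036 + 2/9793)*(1296 + (-14516 - 21*69)) = 117868550*(1296 + (-14516 - 1*1449))/9793 = 117868550*(1296 + (-14516 - 1449))/9793 = 117868550*(1296 - 15965)/9793 = (117868550/9793)*(-14669) = -1729013759950/9793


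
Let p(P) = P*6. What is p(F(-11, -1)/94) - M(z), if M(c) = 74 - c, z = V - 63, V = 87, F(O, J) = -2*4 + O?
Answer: -2407/47 ≈ -51.213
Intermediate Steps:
F(O, J) = -8 + O
p(P) = 6*P
z = 24 (z = 87 - 63 = 24)
p(F(-11, -1)/94) - M(z) = 6*((-8 - 11)/94) - (74 - 1*24) = 6*(-19*1/94) - (74 - 24) = 6*(-19/94) - 1*50 = -57/47 - 50 = -2407/47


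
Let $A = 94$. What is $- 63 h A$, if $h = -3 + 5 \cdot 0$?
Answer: $17766$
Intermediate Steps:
$h = -3$ ($h = -3 + 0 = -3$)
$- 63 h A = \left(-63\right) \left(-3\right) 94 = 189 \cdot 94 = 17766$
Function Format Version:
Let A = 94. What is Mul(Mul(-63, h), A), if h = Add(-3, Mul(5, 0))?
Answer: 17766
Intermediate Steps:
h = -3 (h = Add(-3, 0) = -3)
Mul(Mul(-63, h), A) = Mul(Mul(-63, -3), 94) = Mul(189, 94) = 17766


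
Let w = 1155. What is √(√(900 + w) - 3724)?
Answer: √(-3724 + √2055) ≈ 60.652*I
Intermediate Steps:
√(√(900 + w) - 3724) = √(√(900 + 1155) - 3724) = √(√2055 - 3724) = √(-3724 + √2055)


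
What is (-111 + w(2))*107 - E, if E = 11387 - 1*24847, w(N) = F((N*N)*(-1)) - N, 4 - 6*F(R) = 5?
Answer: 8107/6 ≈ 1351.2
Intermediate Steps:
F(R) = -⅙ (F(R) = ⅔ - ⅙*5 = ⅔ - ⅚ = -⅙)
w(N) = -⅙ - N
E = -13460 (E = 11387 - 24847 = -13460)
(-111 + w(2))*107 - E = (-111 + (-⅙ - 1*2))*107 - 1*(-13460) = (-111 + (-⅙ - 2))*107 + 13460 = (-111 - 13/6)*107 + 13460 = -679/6*107 + 13460 = -72653/6 + 13460 = 8107/6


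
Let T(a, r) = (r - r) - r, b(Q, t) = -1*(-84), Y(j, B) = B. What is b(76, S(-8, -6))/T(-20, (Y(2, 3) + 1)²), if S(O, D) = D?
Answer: -21/4 ≈ -5.2500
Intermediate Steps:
b(Q, t) = 84
T(a, r) = -r (T(a, r) = 0 - r = -r)
b(76, S(-8, -6))/T(-20, (Y(2, 3) + 1)²) = 84/((-(3 + 1)²)) = 84/((-1*4²)) = 84/((-1*16)) = 84/(-16) = 84*(-1/16) = -21/4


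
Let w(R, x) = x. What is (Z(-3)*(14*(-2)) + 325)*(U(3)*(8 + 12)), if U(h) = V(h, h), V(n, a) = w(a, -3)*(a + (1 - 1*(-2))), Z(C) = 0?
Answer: -117000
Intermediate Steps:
V(n, a) = -9 - 3*a (V(n, a) = -3*(a + (1 - 1*(-2))) = -3*(a + (1 + 2)) = -3*(a + 3) = -3*(3 + a) = -9 - 3*a)
U(h) = -9 - 3*h
(Z(-3)*(14*(-2)) + 325)*(U(3)*(8 + 12)) = (0*(14*(-2)) + 325)*((-9 - 3*3)*(8 + 12)) = (0*(-28) + 325)*((-9 - 9)*20) = (0 + 325)*(-18*20) = 325*(-360) = -117000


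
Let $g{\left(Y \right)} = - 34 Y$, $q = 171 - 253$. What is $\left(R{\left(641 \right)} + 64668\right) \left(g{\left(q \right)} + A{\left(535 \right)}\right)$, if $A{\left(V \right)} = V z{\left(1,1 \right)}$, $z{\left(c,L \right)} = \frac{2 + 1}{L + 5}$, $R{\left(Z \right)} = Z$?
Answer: $\frac{399103299}{2} \approx 1.9955 \cdot 10^{8}$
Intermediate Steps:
$q = -82$ ($q = 171 - 253 = -82$)
$z{\left(c,L \right)} = \frac{3}{5 + L}$
$A{\left(V \right)} = \frac{V}{2}$ ($A{\left(V \right)} = V \frac{3}{5 + 1} = V \frac{3}{6} = V 3 \cdot \frac{1}{6} = V \frac{1}{2} = \frac{V}{2}$)
$\left(R{\left(641 \right)} + 64668\right) \left(g{\left(q \right)} + A{\left(535 \right)}\right) = \left(641 + 64668\right) \left(\left(-34\right) \left(-82\right) + \frac{1}{2} \cdot 535\right) = 65309 \left(2788 + \frac{535}{2}\right) = 65309 \cdot \frac{6111}{2} = \frac{399103299}{2}$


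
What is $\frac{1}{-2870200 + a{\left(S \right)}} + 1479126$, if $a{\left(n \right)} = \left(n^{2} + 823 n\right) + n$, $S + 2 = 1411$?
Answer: $\frac{408382251223}{276097} \approx 1.4791 \cdot 10^{6}$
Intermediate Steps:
$S = 1409$ ($S = -2 + 1411 = 1409$)
$a{\left(n \right)} = n^{2} + 824 n$
$\frac{1}{-2870200 + a{\left(S \right)}} + 1479126 = \frac{1}{-2870200 + 1409 \left(824 + 1409\right)} + 1479126 = \frac{1}{-2870200 + 1409 \cdot 2233} + 1479126 = \frac{1}{-2870200 + 3146297} + 1479126 = \frac{1}{276097} + 1479126 = \frac{408382251223}{276097}$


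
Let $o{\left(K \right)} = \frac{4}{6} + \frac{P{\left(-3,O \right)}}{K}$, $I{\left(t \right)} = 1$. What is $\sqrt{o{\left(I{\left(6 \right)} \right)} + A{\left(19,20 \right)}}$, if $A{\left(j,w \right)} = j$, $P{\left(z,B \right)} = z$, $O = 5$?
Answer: $\frac{5 \sqrt{6}}{3} \approx 4.0825$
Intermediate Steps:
$o{\left(K \right)} = \frac{2}{3} - \frac{3}{K}$ ($o{\left(K \right)} = \frac{4}{6} - \frac{3}{K} = 4 \cdot \frac{1}{6} - \frac{3}{K} = \frac{2}{3} - \frac{3}{K}$)
$\sqrt{o{\left(I{\left(6 \right)} \right)} + A{\left(19,20 \right)}} = \sqrt{\left(\frac{2}{3} - \frac{3}{1}\right) + 19} = \sqrt{\left(\frac{2}{3} - 3\right) + 19} = \sqrt{- \frac{7}{3} + 19} = \sqrt{\frac{50}{3}} = \frac{5 \sqrt{6}}{3}$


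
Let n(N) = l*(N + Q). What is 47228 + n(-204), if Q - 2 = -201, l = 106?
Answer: 4510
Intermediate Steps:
Q = -199 (Q = 2 - 201 = -199)
n(N) = -21094 + 106*N (n(N) = 106*(N - 199) = 106*(-199 + N) = -21094 + 106*N)
47228 + n(-204) = 47228 + (-21094 + 106*(-204)) = 47228 + (-21094 - 21624) = 47228 - 42718 = 4510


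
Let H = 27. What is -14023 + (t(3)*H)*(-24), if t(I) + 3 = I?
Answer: -14023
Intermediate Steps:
t(I) = -3 + I
-14023 + (t(3)*H)*(-24) = -14023 + ((-3 + 3)*27)*(-24) = -14023 + (0*27)*(-24) = -14023 + 0*(-24) = -14023 + 0 = -14023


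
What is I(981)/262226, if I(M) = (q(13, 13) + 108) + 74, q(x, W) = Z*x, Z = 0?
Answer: 91/131113 ≈ 0.00069406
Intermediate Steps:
q(x, W) = 0 (q(x, W) = 0*x = 0)
I(M) = 182 (I(M) = (0 + 108) + 74 = 108 + 74 = 182)
I(981)/262226 = 182/262226 = 182*(1/262226) = 91/131113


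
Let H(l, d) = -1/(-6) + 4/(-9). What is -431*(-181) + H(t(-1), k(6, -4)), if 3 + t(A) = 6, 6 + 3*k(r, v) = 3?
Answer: 1404193/18 ≈ 78011.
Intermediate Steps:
k(r, v) = -1 (k(r, v) = -2 + (⅓)*3 = -2 + 1 = -1)
t(A) = 3 (t(A) = -3 + 6 = 3)
H(l, d) = -5/18 (H(l, d) = -1*(-⅙) + 4*(-⅑) = ⅙ - 4/9 = -5/18)
-431*(-181) + H(t(-1), k(6, -4)) = -431*(-181) - 5/18 = 78011 - 5/18 = 1404193/18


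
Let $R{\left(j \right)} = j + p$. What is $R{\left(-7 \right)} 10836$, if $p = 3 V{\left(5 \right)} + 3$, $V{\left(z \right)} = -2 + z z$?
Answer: $704340$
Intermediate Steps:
$V{\left(z \right)} = -2 + z^{2}$
$p = 72$ ($p = 3 \left(-2 + 5^{2}\right) + 3 = 3 \left(-2 + 25\right) + 3 = 3 \cdot 23 + 3 = 69 + 3 = 72$)
$R{\left(j \right)} = 72 + j$ ($R{\left(j \right)} = j + 72 = 72 + j$)
$R{\left(-7 \right)} 10836 = \left(72 - 7\right) 10836 = 65 \cdot 10836 = 704340$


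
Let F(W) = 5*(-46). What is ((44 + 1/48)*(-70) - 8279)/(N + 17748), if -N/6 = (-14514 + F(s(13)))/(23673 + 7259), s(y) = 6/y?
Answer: -110968957/173390400 ≈ -0.63999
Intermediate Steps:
F(W) = -230
N = 1164/407 (N = -6*(-14514 - 230)/(23673 + 7259) = -(-88464)/30932 = -6*(-194/407) = 1164/407 ≈ 2.8600)
((44 + 1/48)*(-70) - 8279)/(N + 17748) = ((44 + 1/48)*(-70) - 8279)/(1164/407 + 17748) = ((44 + 1/48)*(-70) - 8279)/(7224600/407) = ((2113/48)*(-70) - 8279)*(407/7224600) = (-73955/24 - 8279)*(407/7224600) = -272651/24*407/7224600 = -110968957/173390400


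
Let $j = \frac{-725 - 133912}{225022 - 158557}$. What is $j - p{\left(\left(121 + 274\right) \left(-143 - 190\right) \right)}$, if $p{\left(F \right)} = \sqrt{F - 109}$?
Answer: $- \frac{44879}{22155} - 2 i \sqrt{32911} \approx -2.0257 - 362.83 i$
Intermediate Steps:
$j = - \frac{44879}{22155}$ ($j = - \frac{134637}{66465} = \left(-134637\right) \frac{1}{66465} = - \frac{44879}{22155} \approx -2.0257$)
$p{\left(F \right)} = \sqrt{-109 + F}$
$j - p{\left(\left(121 + 274\right) \left(-143 - 190\right) \right)} = - \frac{44879}{22155} - \sqrt{-109 + \left(121 + 274\right) \left(-143 - 190\right)} = - \frac{44879}{22155} - \sqrt{-109 + 395 \left(-333\right)} = - \frac{44879}{22155} - \sqrt{-109 - 131535} = - \frac{44879}{22155} - \sqrt{-131644} = - \frac{44879}{22155} - 2 i \sqrt{32911}$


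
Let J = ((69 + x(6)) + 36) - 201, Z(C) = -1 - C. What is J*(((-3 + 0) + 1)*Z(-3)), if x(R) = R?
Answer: 360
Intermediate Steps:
J = -90 (J = ((69 + 6) + 36) - 201 = (75 + 36) - 201 = 111 - 201 = -90)
J*(((-3 + 0) + 1)*Z(-3)) = -90*((-3 + 0) + 1)*(-1 - 1*(-3)) = -90*(-3 + 1)*(-1 + 3) = -(-180)*2 = -90*(-4) = 360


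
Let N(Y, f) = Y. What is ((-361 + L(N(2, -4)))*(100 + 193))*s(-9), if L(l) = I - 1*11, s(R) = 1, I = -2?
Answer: -109582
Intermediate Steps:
L(l) = -13 (L(l) = -2 - 1*11 = -2 - 11 = -13)
((-361 + L(N(2, -4)))*(100 + 193))*s(-9) = ((-361 - 13)*(100 + 193))*1 = -374*293*1 = -109582*1 = -109582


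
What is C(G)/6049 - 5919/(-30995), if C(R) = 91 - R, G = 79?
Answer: 36175971/187488755 ≈ 0.19295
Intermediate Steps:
C(G)/6049 - 5919/(-30995) = (91 - 1*79)/6049 - 5919/(-30995) = (91 - 79)*(1/6049) - 5919*(-1/30995) = 12*(1/6049) + 5919/30995 = 12/6049 + 5919/30995 = 36175971/187488755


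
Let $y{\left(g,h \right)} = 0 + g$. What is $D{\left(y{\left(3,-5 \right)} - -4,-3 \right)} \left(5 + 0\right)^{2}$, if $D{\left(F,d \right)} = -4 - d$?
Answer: $-25$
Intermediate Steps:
$y{\left(g,h \right)} = g$
$D{\left(y{\left(3,-5 \right)} - -4,-3 \right)} \left(5 + 0\right)^{2} = \left(-4 - -3\right) \left(5 + 0\right)^{2} = \left(-4 + 3\right) 5^{2} = \left(-1\right) 25 = -25$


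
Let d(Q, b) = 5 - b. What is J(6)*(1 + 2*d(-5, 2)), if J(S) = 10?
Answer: 70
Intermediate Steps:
J(6)*(1 + 2*d(-5, 2)) = 10*(1 + 2*(5 - 1*2)) = 10*(1 + 2*(5 - 2)) = 10*(1 + 2*3) = 10*(1 + 6) = 10*7 = 70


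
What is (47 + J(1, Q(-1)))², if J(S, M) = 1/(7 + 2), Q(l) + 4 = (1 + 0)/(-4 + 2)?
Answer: 179776/81 ≈ 2219.5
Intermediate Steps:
Q(l) = -9/2 (Q(l) = -4 + (1 + 0)/(-4 + 2) = -4 + 1/(-2) = -4 + 1*(-½) = -4 - ½ = -9/2)
J(S, M) = ⅑ (J(S, M) = 1/9 = ⅑)
(47 + J(1, Q(-1)))² = (47 + ⅑)² = (424/9)² = 179776/81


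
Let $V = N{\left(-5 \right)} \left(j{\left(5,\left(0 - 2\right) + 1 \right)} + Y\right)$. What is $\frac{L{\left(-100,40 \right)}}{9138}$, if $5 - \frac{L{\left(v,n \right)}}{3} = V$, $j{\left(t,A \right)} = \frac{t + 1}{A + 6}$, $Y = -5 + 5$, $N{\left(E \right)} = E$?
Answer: $\frac{11}{3046} \approx 0.0036113$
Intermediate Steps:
$Y = 0$
$j{\left(t,A \right)} = \frac{1 + t}{6 + A}$
$V = -6$ ($V = - 5 \left(\frac{1 + 5}{6 + \left(\left(0 - 2\right) + 1\right)} + 0\right) = - 5 \left(\frac{1}{6 + \left(-2 + 1\right)} 6 + 0\right) = - 5 \left(\frac{1}{6 - 1} \cdot 6 + 0\right) = - 5 \left(\frac{1}{5} \cdot 6 + 0\right) = - 5 \left(\frac{6}{5} + 0\right) = \left(-5\right) \frac{6}{5} = -6$)
$L{\left(v,n \right)} = 33$ ($L{\left(v,n \right)} = 15 - -18 = 15 + 18 = 33$)
$\frac{L{\left(-100,40 \right)}}{9138} = \frac{33}{9138} = 33 \cdot \frac{1}{9138} = \frac{11}{3046}$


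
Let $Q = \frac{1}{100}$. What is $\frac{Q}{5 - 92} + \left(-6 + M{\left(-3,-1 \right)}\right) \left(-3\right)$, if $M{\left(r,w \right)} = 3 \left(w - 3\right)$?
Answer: $\frac{469799}{8700} \approx 54.0$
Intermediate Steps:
$M{\left(r,w \right)} = -9 + 3 w$ ($M{\left(r,w \right)} = 3 \left(-3 + w\right) = -9 + 3 w$)
$Q = \frac{1}{100} \approx 0.01$
$\frac{Q}{5 - 92} + \left(-6 + M{\left(-3,-1 \right)}\right) \left(-3\right) = \frac{1}{100 \left(5 - 92\right)} + \left(-6 + \left(-9 + 3 \left(-1\right)\right)\right) \left(-3\right) = \frac{1}{100 \left(-87\right)} + \left(-6 - 12\right) \left(-3\right) = \frac{1}{100} \left(- \frac{1}{87}\right) + \left(-6 - 12\right) \left(-3\right) = - \frac{1}{8700} - -54 = - \frac{1}{8700} + 54 = \frac{469799}{8700}$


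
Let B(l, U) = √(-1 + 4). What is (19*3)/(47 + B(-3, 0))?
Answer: 2679/2206 - 57*√3/2206 ≈ 1.1697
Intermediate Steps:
B(l, U) = √3
(19*3)/(47 + B(-3, 0)) = (19*3)/(47 + √3) = 57/(47 + √3)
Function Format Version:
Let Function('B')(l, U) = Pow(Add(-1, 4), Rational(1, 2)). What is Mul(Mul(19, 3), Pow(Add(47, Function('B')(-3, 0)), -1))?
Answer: Add(Rational(2679, 2206), Mul(Rational(-57, 2206), Pow(3, Rational(1, 2)))) ≈ 1.1697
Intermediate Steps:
Function('B')(l, U) = Pow(3, Rational(1, 2))
Mul(Mul(19, 3), Pow(Add(47, Function('B')(-3, 0)), -1)) = Mul(Mul(19, 3), Pow(Add(47, Pow(3, Rational(1, 2))), -1)) = Mul(57, Pow(Add(47, Pow(3, Rational(1, 2))), -1))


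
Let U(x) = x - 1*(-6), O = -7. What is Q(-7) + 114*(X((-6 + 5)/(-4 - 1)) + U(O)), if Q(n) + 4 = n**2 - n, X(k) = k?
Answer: -196/5 ≈ -39.200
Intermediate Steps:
U(x) = 6 + x (U(x) = x + 6 = 6 + x)
Q(n) = -4 + n**2 - n (Q(n) = -4 + (n**2 - n) = -4 + n**2 - n)
Q(-7) + 114*(X((-6 + 5)/(-4 - 1)) + U(O)) = (-4 + (-7)**2 - 1*(-7)) + 114*((-6 + 5)/(-4 - 1) + (6 - 7)) = (-4 + 49 + 7) + 114*(-1/(-5) - 1) = 52 + 114*(-1*(-1/5) - 1) = 52 + 114*(1/5 - 1) = 52 + 114*(-4/5) = 52 - 456/5 = -196/5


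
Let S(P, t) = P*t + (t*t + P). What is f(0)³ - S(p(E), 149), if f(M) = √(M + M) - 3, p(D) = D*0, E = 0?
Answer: -22228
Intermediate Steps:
p(D) = 0
S(P, t) = P + t² + P*t (S(P, t) = P*t + (t² + P) = P*t + (P + t²) = P + t² + P*t)
f(M) = -3 + √2*√M (f(M) = √(2*M) - 3 = √2*√M - 3 = -3 + √2*√M)
f(0)³ - S(p(E), 149) = (-3 + √2*√0)³ - (0 + 149² + 0*149) = (-3 + √2*0)³ - (0 + 22201 + 0) = (-3 + 0)³ - 1*22201 = (-3)³ - 22201 = -27 - 22201 = -22228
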